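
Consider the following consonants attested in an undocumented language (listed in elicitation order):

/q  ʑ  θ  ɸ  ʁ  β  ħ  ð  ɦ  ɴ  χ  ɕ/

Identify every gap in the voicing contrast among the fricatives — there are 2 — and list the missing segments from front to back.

/ʕ/, /h/

bilabial: voiceless /ɸ/, voiced /β/.
dental: voiceless /θ/, voiced /ð/.
alveolo-palatal: voiceless /ɕ/, voiced /ʑ/.
uvular: voiceless /χ/, voiced /ʁ/.
pharyngeal: voiceless /ħ/, voiced —.
glottal: voiceless —, voiced /ɦ/.
Gaps, from front to back: pharyngeal lacks voiced (/ʕ/); glottal lacks voiceless (/h/).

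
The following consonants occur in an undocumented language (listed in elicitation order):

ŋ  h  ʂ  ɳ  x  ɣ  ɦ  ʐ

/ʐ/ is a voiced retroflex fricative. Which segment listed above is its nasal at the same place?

/ɳ/

The nasal at the same place is a retroflex nasal — in this inventory, /ɳ/.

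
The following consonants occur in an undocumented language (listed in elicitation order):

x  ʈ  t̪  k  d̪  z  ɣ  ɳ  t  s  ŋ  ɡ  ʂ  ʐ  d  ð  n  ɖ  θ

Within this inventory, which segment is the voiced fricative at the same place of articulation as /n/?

/n/ is an alveolar nasal.
The voiced fricative at the same place is a voiced alveolar fricative — in this inventory, /z/.

/z/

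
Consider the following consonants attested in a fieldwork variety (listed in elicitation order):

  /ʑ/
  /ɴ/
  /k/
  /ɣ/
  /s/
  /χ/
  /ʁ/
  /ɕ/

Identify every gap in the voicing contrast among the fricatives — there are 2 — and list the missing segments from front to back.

place of articulation  voiceless  voiced  
alveolar          s         —       
alveolo-palatal   ɕ         ʑ       
velar             —         ɣ       
uvular            χ         ʁ       
Gaps, from front to back: alveolar lacks voiced (/z/); velar lacks voiceless (/x/).

/z/, /x/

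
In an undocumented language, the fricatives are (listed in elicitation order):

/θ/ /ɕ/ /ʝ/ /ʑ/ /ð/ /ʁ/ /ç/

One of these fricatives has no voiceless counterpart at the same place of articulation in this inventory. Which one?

/ʁ/

Dental: /θ/ ~ /ð/
Alveolo-palatal: /ɕ/ ~ /ʑ/
Palatal: /ç/ ~ /ʝ/
Uvular: only /ʁ/ (voiced); no voiceless partner.
So /ʁ/ is the unpaired segment.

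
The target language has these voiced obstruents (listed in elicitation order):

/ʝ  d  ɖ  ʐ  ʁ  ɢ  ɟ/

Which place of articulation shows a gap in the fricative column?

place of articulation  stop      fricative
alveolar          d         —       
retroflex         ɖ         ʐ       
palatal           ɟ         ʝ       
uvular            ɢ         ʁ       
Every place of articulation has a fricative member except alveolar, where /z/ would be expected.

alveolar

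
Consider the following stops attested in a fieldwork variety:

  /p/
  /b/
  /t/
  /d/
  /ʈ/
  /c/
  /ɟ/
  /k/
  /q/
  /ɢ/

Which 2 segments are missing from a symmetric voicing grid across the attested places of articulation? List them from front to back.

/ɖ/, /ɡ/

place of articulation  voiceless  voiced  
bilabial          p         b       
alveolar          t         d       
retroflex         ʈ         —       
palatal           c         ɟ       
velar             k         —       
uvular            q         ɢ       
Gaps, from front to back: retroflex lacks voiced (/ɖ/); velar lacks voiced (/ɡ/).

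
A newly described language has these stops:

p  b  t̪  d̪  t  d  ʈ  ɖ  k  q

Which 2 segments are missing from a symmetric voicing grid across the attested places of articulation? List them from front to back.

/ɡ/, /ɢ/

place of articulation  voiceless  voiced  
bilabial          p         b       
dental            t̪        d̪      
alveolar          t         d       
retroflex         ʈ         ɖ       
velar             k         —       
uvular            q         —       
Gaps, from front to back: velar lacks voiced (/ɡ/); uvular lacks voiced (/ɢ/).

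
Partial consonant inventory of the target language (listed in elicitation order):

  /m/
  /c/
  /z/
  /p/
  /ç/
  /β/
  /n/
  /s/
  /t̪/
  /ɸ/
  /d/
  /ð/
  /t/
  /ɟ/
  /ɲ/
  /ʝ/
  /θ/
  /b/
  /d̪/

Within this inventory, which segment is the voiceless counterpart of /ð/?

/ð/ is a voiced dental fricative.
The voiceless counterpart is a voiceless dental fricative — in this inventory, /θ/.

/θ/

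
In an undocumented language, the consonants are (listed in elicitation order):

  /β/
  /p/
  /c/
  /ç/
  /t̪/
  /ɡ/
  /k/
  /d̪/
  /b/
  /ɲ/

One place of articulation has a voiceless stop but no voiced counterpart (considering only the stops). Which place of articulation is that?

place of articulation  voiceless  voiced  
bilabial          p         b       
dental            t̪        d̪      
palatal           c         —       
velar             k         ɡ       
Every place of articulation has a voiced member except palatal, where /ɟ/ would be expected.

palatal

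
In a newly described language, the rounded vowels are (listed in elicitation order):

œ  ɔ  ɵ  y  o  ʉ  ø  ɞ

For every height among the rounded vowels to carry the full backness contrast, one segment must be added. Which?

/u/

high: front /y/, central /ʉ/, back —.
high-mid: front /ø/, central /ɵ/, back /o/.
low-mid: front /œ/, central /ɞ/, back /ɔ/.
The high row has no back member, so the gap is the high back rounded vowel /u/.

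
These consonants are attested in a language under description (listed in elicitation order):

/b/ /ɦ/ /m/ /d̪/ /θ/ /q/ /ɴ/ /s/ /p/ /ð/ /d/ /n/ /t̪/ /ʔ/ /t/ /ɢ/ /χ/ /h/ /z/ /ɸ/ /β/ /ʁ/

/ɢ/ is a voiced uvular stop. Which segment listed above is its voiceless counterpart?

The voiceless counterpart is a voiceless uvular stop — in this inventory, /q/.

/q/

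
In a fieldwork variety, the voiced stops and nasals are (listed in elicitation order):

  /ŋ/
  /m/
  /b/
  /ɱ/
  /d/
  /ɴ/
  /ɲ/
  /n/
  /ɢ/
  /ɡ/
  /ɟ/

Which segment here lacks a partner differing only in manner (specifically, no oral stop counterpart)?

/ɱ/

Bilabial: /b/ ~ /m/
Alveolar: /d/ ~ /n/
Palatal: /ɟ/ ~ /ɲ/
Velar: /ɡ/ ~ /ŋ/
Uvular: /ɢ/ ~ /ɴ/
Labiodental: only /ɱ/ (nasal); no oral stop partner.
So /ɱ/ is the unpaired segment.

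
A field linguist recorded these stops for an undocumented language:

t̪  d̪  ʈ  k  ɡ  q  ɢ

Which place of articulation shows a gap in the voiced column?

Voiceless: /t̪/ (dental), /ʈ/ (retroflex), /k/ (velar), /q/ (uvular).
Voiced: /d̪/ (dental), /ɡ/ (velar), /ɢ/ (uvular).
Every place of articulation has a voiced member except retroflex, where /ɖ/ would be expected.

retroflex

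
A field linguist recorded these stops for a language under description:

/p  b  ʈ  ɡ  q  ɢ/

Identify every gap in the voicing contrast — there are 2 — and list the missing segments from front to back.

/ɖ/, /k/

bilabial: voiceless /p/, voiced /b/.
retroflex: voiceless /ʈ/, voiced —.
velar: voiceless —, voiced /ɡ/.
uvular: voiceless /q/, voiced /ɢ/.
Gaps, from front to back: retroflex lacks voiced (/ɖ/); velar lacks voiceless (/k/).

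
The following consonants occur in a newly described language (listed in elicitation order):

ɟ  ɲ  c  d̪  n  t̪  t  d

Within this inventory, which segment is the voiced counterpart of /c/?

/c/ is a voiceless palatal stop.
The voiced counterpart is a voiced palatal stop — in this inventory, /ɟ/.

/ɟ/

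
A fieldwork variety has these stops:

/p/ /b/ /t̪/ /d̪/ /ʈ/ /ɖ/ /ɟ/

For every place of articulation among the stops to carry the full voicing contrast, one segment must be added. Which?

/c/

bilabial: voiceless /p/, voiced /b/.
dental: voiceless /t̪/, voiced /d̪/.
retroflex: voiceless /ʈ/, voiced /ɖ/.
palatal: voiceless —, voiced /ɟ/.
The palatal row has no voiceless member, so the gap is the voiceless palatal stop /c/.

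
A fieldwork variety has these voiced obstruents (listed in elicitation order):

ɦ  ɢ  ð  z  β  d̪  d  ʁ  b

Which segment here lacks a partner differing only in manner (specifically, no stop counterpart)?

/ɦ/

Bilabial: /b/ ~ /β/
Dental: /d̪/ ~ /ð/
Alveolar: /d/ ~ /z/
Uvular: /ɢ/ ~ /ʁ/
Glottal: only /ɦ/ (fricative); no stop partner.
So /ɦ/ is the unpaired segment.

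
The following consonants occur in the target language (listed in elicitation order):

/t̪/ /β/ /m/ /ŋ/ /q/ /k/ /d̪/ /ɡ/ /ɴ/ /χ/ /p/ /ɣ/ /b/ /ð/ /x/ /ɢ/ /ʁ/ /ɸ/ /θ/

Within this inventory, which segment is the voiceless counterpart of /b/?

/p/

/b/ is a voiced bilabial stop.
The voiceless counterpart is a voiceless bilabial stop — in this inventory, /p/.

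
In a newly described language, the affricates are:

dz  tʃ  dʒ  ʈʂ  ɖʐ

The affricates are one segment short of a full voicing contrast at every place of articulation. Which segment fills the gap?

/ts/

alveolar: voiceless —, voiced /dz/.
postalveolar: voiceless /tʃ/, voiced /dʒ/.
retroflex: voiceless /ʈʂ/, voiced /ɖʐ/.
The alveolar row has no voiceless member, so the gap is the voiceless alveolar affricate /ts/.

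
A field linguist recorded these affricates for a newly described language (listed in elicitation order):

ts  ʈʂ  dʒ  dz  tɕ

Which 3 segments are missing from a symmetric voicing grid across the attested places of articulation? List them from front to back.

/tʃ/, /ɖʐ/, /dʑ/

place of articulation  voiceless  voiced  
alveolar          ts        dz      
postalveolar      —         dʒ      
retroflex         ʈʂ        —       
alveolo-palatal   tɕ        —       
Gaps, from front to back: postalveolar lacks voiceless (/tʃ/); retroflex lacks voiced (/ɖʐ/); alveolo-palatal lacks voiced (/dʑ/).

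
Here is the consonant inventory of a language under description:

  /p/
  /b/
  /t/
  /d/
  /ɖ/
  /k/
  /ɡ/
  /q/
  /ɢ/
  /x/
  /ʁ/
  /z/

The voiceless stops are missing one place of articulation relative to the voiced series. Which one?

bilabial: voiceless /p/, voiced /b/.
alveolar: voiceless /t/, voiced /d/.
retroflex: voiceless —, voiced /ɖ/.
velar: voiceless /k/, voiced /ɡ/.
uvular: voiceless /q/, voiced /ɢ/.
Every place of articulation has a voiceless member except retroflex, where /ʈ/ would be expected.

retroflex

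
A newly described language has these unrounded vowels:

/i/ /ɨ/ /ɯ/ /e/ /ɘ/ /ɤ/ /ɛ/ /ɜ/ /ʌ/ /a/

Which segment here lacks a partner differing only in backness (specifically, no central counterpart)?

High: /i/ ~ /ɨ/ ~ /ɯ/
High-mid: /e/ ~ /ɘ/ ~ /ɤ/
Low-mid: /ɛ/ ~ /ɜ/ ~ /ʌ/
Low: only /a/ (front); no central partner.
So /a/ is the unpaired segment.

/a/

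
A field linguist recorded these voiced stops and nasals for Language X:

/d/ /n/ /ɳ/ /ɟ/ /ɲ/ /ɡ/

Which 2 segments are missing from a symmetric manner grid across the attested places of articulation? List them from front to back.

/ɖ/, /ŋ/

alveolar: oral stop /d/, nasal /n/.
retroflex: oral stop —, nasal /ɳ/.
palatal: oral stop /ɟ/, nasal /ɲ/.
velar: oral stop /ɡ/, nasal —.
Gaps, from front to back: retroflex lacks oral stop (/ɖ/); velar lacks nasal (/ŋ/).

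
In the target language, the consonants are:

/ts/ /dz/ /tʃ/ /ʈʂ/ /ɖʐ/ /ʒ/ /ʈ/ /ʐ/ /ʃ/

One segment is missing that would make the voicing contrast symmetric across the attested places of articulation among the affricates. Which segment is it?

/dʒ/

alveolar: voiceless /ts/, voiced /dz/.
postalveolar: voiceless /tʃ/, voiced —.
retroflex: voiceless /ʈʂ/, voiced /ɖʐ/.
The postalveolar row has no voiced member, so the gap is the voiced postalveolar affricate /dʒ/.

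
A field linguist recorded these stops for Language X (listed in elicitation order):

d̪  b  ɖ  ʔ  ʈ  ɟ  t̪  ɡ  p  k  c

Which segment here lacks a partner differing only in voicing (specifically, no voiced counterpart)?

Bilabial: /p/ ~ /b/
Dental: /t̪/ ~ /d̪/
Retroflex: /ʈ/ ~ /ɖ/
Palatal: /c/ ~ /ɟ/
Velar: /k/ ~ /ɡ/
Glottal: only /ʔ/ (voiceless); no voiced partner.
So /ʔ/ is the unpaired segment.

/ʔ/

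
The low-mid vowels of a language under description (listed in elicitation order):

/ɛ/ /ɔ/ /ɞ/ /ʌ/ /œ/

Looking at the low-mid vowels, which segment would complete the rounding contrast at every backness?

/ɜ/

front: unrounded /ɛ/, rounded /œ/.
central: unrounded —, rounded /ɞ/.
back: unrounded /ʌ/, rounded /ɔ/.
The central row has no unrounded member, so the gap is the central unrounded vowel /ɜ/.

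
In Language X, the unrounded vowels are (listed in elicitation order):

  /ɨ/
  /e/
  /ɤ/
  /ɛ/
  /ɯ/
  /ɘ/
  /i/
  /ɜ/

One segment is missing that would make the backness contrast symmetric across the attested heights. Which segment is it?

/ʌ/

Front: /i/ (high), /e/ (high-mid), /ɛ/ (low-mid).
Central: /ɨ/ (high), /ɘ/ (high-mid), /ɜ/ (low-mid).
Back: /ɯ/ (high), /ɤ/ (high-mid).
The low-mid row has no back member, so the gap is the low-mid back unrounded vowel /ʌ/.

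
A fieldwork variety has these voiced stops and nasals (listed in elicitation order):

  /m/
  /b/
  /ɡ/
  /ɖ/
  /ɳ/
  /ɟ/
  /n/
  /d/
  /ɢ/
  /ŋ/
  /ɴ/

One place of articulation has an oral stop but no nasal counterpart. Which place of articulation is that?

Oral stop: /b/ (bilabial), /d/ (alveolar), /ɖ/ (retroflex), /ɟ/ (palatal), /ɡ/ (velar), /ɢ/ (uvular).
Nasal: /m/ (bilabial), /n/ (alveolar), /ɳ/ (retroflex), /ŋ/ (velar), /ɴ/ (uvular).
Every place of articulation has a nasal member except palatal, where /ɲ/ would be expected.

palatal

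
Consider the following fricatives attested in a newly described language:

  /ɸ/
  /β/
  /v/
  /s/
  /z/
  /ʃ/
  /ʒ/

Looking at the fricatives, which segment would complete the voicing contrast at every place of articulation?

Voiceless: /ɸ/ (bilabial), /s/ (alveolar), /ʃ/ (postalveolar).
Voiced: /β/ (bilabial), /v/ (labiodental), /z/ (alveolar), /ʒ/ (postalveolar).
The labiodental row has no voiceless member, so the gap is the voiceless labiodental fricative /f/.

/f/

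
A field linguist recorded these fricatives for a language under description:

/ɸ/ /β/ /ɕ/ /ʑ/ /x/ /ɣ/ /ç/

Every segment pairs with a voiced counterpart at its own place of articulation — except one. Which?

/ç/

Bilabial: /ɸ/ ~ /β/
Alveolo-palatal: /ɕ/ ~ /ʑ/
Velar: /x/ ~ /ɣ/
Palatal: only /ç/ (voiceless); no voiced partner.
So /ç/ is the unpaired segment.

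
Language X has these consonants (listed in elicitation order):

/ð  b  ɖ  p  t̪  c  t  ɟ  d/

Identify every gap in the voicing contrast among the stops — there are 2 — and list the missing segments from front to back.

/d̪/, /ʈ/

place of articulation  voiceless  voiced  
bilabial          p         b       
dental            t̪        —       
alveolar          t         d       
retroflex         —         ɖ       
palatal           c         ɟ       
Gaps, from front to back: dental lacks voiced (/d̪/); retroflex lacks voiceless (/ʈ/).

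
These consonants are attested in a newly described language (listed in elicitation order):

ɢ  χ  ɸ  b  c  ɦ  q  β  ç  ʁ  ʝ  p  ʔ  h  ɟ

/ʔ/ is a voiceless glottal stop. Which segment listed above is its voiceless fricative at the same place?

/h/

The voiceless fricative at the same place is a voiceless glottal fricative — in this inventory, /h/.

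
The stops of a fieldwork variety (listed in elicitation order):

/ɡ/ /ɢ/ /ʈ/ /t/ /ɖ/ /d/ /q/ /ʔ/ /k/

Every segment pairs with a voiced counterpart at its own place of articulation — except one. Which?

/ʔ/

Alveolar: /t/ ~ /d/
Retroflex: /ʈ/ ~ /ɖ/
Velar: /k/ ~ /ɡ/
Uvular: /q/ ~ /ɢ/
Glottal: only /ʔ/ (voiceless); no voiced partner.
So /ʔ/ is the unpaired segment.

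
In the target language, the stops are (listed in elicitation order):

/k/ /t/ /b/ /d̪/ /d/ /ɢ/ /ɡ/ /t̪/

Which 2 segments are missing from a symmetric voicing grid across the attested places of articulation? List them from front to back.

Voiceless: /t̪/ (dental), /t/ (alveolar), /k/ (velar).
Voiced: /b/ (bilabial), /d̪/ (dental), /d/ (alveolar), /ɡ/ (velar), /ɢ/ (uvular).
Gaps, from front to back: bilabial lacks voiceless (/p/); uvular lacks voiceless (/q/).

/p/, /q/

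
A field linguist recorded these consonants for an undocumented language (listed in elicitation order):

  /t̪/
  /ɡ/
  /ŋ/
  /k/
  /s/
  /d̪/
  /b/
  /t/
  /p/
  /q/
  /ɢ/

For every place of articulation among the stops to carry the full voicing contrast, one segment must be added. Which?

/d/

place of articulation  voiceless  voiced  
bilabial          p         b       
dental            t̪        d̪      
alveolar          t         —       
velar             k         ɡ       
uvular            q         ɢ       
The alveolar row has no voiced member, so the gap is the voiced alveolar stop /d/.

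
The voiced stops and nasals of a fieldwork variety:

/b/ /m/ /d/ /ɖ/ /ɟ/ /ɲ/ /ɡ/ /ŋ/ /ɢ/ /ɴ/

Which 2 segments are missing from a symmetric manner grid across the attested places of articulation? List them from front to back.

bilabial: oral stop /b/, nasal /m/.
alveolar: oral stop /d/, nasal —.
retroflex: oral stop /ɖ/, nasal —.
palatal: oral stop /ɟ/, nasal /ɲ/.
velar: oral stop /ɡ/, nasal /ŋ/.
uvular: oral stop /ɢ/, nasal /ɴ/.
Gaps, from front to back: alveolar lacks nasal (/n/); retroflex lacks nasal (/ɳ/).

/n/, /ɳ/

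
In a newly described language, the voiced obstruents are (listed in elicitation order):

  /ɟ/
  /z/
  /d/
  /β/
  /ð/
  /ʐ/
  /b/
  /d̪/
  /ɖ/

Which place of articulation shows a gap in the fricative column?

Stop: /b/ (bilabial), /d̪/ (dental), /d/ (alveolar), /ɖ/ (retroflex), /ɟ/ (palatal).
Fricative: /β/ (bilabial), /ð/ (dental), /z/ (alveolar), /ʐ/ (retroflex).
Every place of articulation has a fricative member except palatal, where /ʝ/ would be expected.

palatal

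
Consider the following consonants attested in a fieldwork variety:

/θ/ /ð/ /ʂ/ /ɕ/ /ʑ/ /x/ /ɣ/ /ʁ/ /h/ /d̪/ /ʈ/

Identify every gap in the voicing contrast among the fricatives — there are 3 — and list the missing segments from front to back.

/ʐ/, /χ/, /ɦ/

place of articulation  voiceless  voiced  
dental            θ         ð       
retroflex         ʂ         —       
alveolo-palatal   ɕ         ʑ       
velar             x         ɣ       
uvular            —         ʁ       
glottal           h         —       
Gaps, from front to back: retroflex lacks voiced (/ʐ/); uvular lacks voiceless (/χ/); glottal lacks voiced (/ɦ/).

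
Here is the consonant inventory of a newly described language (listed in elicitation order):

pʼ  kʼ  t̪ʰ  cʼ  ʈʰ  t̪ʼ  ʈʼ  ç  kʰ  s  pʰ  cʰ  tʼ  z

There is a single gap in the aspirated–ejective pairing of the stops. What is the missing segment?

/tʰ/

Aspirated: /pʰ/ (bilabial), /t̪ʰ/ (dental), /ʈʰ/ (retroflex), /cʰ/ (palatal), /kʰ/ (velar).
Ejective: /pʼ/ (bilabial), /t̪ʼ/ (dental), /tʼ/ (alveolar), /ʈʼ/ (retroflex), /cʼ/ (palatal), /kʼ/ (velar).
The alveolar row has no aspirated member, so the gap is the aspirated alveolar stop /tʰ/.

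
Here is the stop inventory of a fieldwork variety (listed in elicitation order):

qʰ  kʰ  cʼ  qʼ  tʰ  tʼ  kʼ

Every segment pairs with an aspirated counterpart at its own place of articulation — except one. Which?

Alveolar: /tʰ/ ~ /tʼ/
Velar: /kʰ/ ~ /kʼ/
Uvular: /qʰ/ ~ /qʼ/
Palatal: only /cʼ/ (ejective); no aspirated partner.
So /cʼ/ is the unpaired segment.

/cʼ/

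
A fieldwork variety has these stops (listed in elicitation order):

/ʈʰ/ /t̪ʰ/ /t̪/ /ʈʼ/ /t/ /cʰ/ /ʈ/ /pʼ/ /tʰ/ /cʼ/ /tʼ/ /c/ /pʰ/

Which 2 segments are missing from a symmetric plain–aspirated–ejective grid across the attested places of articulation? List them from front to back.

bilabial: plain —, aspirated /pʰ/, ejective /pʼ/.
dental: plain /t̪/, aspirated /t̪ʰ/, ejective —.
alveolar: plain /t/, aspirated /tʰ/, ejective /tʼ/.
retroflex: plain /ʈ/, aspirated /ʈʰ/, ejective /ʈʼ/.
palatal: plain /c/, aspirated /cʰ/, ejective /cʼ/.
Gaps, from front to back: bilabial lacks plain (/p/); dental lacks ejective (/t̪ʼ/).

/p/, /t̪ʼ/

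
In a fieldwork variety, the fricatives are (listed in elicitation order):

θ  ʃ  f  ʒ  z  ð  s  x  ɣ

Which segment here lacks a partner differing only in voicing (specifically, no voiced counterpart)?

Dental: /θ/ ~ /ð/
Alveolar: /s/ ~ /z/
Postalveolar: /ʃ/ ~ /ʒ/
Velar: /x/ ~ /ɣ/
Labiodental: only /f/ (voiceless); no voiced partner.
So /f/ is the unpaired segment.

/f/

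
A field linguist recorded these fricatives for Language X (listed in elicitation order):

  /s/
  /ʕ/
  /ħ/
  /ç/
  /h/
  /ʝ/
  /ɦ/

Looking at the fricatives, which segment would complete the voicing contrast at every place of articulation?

alveolar: voiceless /s/, voiced —.
palatal: voiceless /ç/, voiced /ʝ/.
pharyngeal: voiceless /ħ/, voiced /ʕ/.
glottal: voiceless /h/, voiced /ɦ/.
The alveolar row has no voiced member, so the gap is the voiced alveolar fricative /z/.

/z/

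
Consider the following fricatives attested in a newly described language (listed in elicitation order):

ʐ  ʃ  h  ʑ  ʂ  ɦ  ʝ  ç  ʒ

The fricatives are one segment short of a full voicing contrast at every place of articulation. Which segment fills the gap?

place of articulation  voiceless  voiced  
postalveolar      ʃ         ʒ       
retroflex         ʂ         ʐ       
alveolo-palatal   —         ʑ       
palatal           ç         ʝ       
glottal           h         ɦ       
The alveolo-palatal row has no voiceless member, so the gap is the voiceless alveolo-palatal fricative /ɕ/.

/ɕ/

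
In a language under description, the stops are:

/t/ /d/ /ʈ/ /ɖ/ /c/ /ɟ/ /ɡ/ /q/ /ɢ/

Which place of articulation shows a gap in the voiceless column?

Voiceless: /t/ (alveolar), /ʈ/ (retroflex), /c/ (palatal), /q/ (uvular).
Voiced: /d/ (alveolar), /ɖ/ (retroflex), /ɟ/ (palatal), /ɡ/ (velar), /ɢ/ (uvular).
Every place of articulation has a voiceless member except velar, where /k/ would be expected.

velar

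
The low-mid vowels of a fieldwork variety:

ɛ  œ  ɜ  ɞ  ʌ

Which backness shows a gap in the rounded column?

back

front: unrounded /ɛ/, rounded /œ/.
central: unrounded /ɜ/, rounded /ɞ/.
back: unrounded /ʌ/, rounded —.
Every backness has a rounded member except back, where /ɔ/ would be expected.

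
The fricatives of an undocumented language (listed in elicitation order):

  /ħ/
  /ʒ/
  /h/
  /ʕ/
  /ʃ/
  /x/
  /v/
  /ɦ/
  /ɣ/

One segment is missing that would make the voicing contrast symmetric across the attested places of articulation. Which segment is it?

place of articulation  voiceless  voiced  
labiodental       —         v       
postalveolar      ʃ         ʒ       
velar             x         ɣ       
pharyngeal        ħ         ʕ       
glottal           h         ɦ       
The labiodental row has no voiceless member, so the gap is the voiceless labiodental fricative /f/.

/f/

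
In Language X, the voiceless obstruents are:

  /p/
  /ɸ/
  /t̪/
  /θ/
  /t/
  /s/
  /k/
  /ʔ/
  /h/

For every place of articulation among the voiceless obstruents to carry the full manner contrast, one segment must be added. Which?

/x/

Stop: /p/ (bilabial), /t̪/ (dental), /t/ (alveolar), /k/ (velar), /ʔ/ (glottal).
Fricative: /ɸ/ (bilabial), /θ/ (dental), /s/ (alveolar), /h/ (glottal).
The velar row has no fricative member, so the gap is the velar fricative /x/.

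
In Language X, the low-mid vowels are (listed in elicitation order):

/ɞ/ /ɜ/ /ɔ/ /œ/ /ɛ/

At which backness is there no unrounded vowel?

back

Unrounded: /ɛ/ (front), /ɜ/ (central).
Rounded: /œ/ (front), /ɞ/ (central), /ɔ/ (back).
Every backness has an unrounded member except back, where /ʌ/ would be expected.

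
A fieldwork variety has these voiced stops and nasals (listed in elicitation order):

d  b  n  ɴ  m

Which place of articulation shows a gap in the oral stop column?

Oral stop: /b/ (bilabial), /d/ (alveolar).
Nasal: /m/ (bilabial), /n/ (alveolar), /ɴ/ (uvular).
Every place of articulation has an oral stop member except uvular, where /ɢ/ would be expected.

uvular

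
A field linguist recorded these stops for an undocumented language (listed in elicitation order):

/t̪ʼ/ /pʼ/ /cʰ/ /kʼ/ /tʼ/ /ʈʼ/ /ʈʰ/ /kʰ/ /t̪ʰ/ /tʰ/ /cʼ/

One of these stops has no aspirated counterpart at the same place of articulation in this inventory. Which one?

/pʼ/

Dental: /t̪ʰ/ ~ /t̪ʼ/
Alveolar: /tʰ/ ~ /tʼ/
Retroflex: /ʈʰ/ ~ /ʈʼ/
Palatal: /cʰ/ ~ /cʼ/
Velar: /kʰ/ ~ /kʼ/
Bilabial: only /pʼ/ (ejective); no aspirated partner.
So /pʼ/ is the unpaired segment.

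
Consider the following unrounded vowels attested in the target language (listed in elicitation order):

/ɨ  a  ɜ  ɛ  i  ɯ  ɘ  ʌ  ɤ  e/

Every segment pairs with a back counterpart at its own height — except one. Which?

/a/

High: /i/ ~ /ɨ/ ~ /ɯ/
High-mid: /e/ ~ /ɘ/ ~ /ɤ/
Low-mid: /ɛ/ ~ /ɜ/ ~ /ʌ/
Low: only /a/ (front); no back partner.
So /a/ is the unpaired segment.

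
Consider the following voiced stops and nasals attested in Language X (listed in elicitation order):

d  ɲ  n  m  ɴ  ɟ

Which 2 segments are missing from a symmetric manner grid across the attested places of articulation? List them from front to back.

Oral stop: /d/ (alveolar), /ɟ/ (palatal).
Nasal: /m/ (bilabial), /n/ (alveolar), /ɲ/ (palatal), /ɴ/ (uvular).
Gaps, from front to back: bilabial lacks oral stop (/b/); uvular lacks oral stop (/ɢ/).

/b/, /ɢ/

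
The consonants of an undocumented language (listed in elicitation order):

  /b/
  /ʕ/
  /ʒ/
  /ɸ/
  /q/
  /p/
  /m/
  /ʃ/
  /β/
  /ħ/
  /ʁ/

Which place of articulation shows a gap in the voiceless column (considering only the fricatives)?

uvular

place of articulation  voiceless  voiced  
bilabial          ɸ         β       
postalveolar      ʃ         ʒ       
uvular            —         ʁ       
pharyngeal        ħ         ʕ       
Every place of articulation has a voiceless member except uvular, where /χ/ would be expected.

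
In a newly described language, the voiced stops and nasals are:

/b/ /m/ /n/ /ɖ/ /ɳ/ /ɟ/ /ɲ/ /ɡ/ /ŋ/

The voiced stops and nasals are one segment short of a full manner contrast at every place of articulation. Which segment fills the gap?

/d/

place of articulation  oral stop  nasal   
bilabial          b         m       
alveolar          —         n       
retroflex         ɖ         ɳ       
palatal           ɟ         ɲ       
velar             ɡ         ŋ       
The alveolar row has no oral stop member, so the gap is the alveolar oral stop /d/.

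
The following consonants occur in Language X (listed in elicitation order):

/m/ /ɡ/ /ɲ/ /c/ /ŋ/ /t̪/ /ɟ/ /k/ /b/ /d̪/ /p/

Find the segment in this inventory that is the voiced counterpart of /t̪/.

/d̪/

/t̪/ is a voiceless dental stop.
The voiced counterpart is a voiced dental stop — in this inventory, /d̪/.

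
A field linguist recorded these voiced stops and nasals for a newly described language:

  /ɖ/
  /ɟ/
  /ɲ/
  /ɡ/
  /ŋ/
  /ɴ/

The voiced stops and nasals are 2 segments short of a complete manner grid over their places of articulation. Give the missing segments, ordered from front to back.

/ɳ/, /ɢ/

place of articulation  oral stop  nasal   
retroflex         ɖ         —       
palatal           ɟ         ɲ       
velar             ɡ         ŋ       
uvular            —         ɴ       
Gaps, from front to back: retroflex lacks nasal (/ɳ/); uvular lacks oral stop (/ɢ/).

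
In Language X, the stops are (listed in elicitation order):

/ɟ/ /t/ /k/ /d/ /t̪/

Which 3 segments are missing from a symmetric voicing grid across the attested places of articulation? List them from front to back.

dental: voiceless /t̪/, voiced —.
alveolar: voiceless /t/, voiced /d/.
palatal: voiceless —, voiced /ɟ/.
velar: voiceless /k/, voiced —.
Gaps, from front to back: dental lacks voiced (/d̪/); palatal lacks voiceless (/c/); velar lacks voiced (/ɡ/).

/d̪/, /c/, /ɡ/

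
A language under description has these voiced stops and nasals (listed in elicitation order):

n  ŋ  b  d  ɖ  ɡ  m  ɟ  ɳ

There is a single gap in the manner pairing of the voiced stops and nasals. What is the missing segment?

/ɲ/

place of articulation  oral stop  nasal   
bilabial          b         m       
alveolar          d         n       
retroflex         ɖ         ɳ       
palatal           ɟ         —       
velar             ɡ         ŋ       
The palatal row has no nasal member, so the gap is the palatal nasal /ɲ/.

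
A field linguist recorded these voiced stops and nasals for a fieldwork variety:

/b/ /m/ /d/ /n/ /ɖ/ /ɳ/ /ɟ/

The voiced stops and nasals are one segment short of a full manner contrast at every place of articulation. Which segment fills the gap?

Oral stop: /b/ (bilabial), /d/ (alveolar), /ɖ/ (retroflex), /ɟ/ (palatal).
Nasal: /m/ (bilabial), /n/ (alveolar), /ɳ/ (retroflex).
The palatal row has no nasal member, so the gap is the palatal nasal /ɲ/.

/ɲ/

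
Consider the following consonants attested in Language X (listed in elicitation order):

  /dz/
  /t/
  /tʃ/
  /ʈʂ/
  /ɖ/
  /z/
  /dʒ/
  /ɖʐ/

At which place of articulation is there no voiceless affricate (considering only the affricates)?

place of articulation  voiceless  voiced  
alveolar          —         dz      
postalveolar      tʃ        dʒ      
retroflex         ʈʂ        ɖʐ      
Every place of articulation has a voiceless member except alveolar, where /ts/ would be expected.

alveolar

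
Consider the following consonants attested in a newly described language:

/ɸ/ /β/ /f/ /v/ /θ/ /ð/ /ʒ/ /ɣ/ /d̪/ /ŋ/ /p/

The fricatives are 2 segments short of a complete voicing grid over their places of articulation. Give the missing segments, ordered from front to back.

place of articulation  voiceless  voiced  
bilabial          ɸ         β       
labiodental       f         v       
dental            θ         ð       
postalveolar      —         ʒ       
velar             —         ɣ       
Gaps, from front to back: postalveolar lacks voiceless (/ʃ/); velar lacks voiceless (/x/).

/ʃ/, /x/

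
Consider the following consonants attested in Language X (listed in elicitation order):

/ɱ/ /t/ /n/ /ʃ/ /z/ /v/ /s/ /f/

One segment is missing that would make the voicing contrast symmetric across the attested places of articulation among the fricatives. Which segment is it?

/ʒ/

labiodental: voiceless /f/, voiced /v/.
alveolar: voiceless /s/, voiced /z/.
postalveolar: voiceless /ʃ/, voiced —.
The postalveolar row has no voiced member, so the gap is the voiced postalveolar fricative /ʒ/.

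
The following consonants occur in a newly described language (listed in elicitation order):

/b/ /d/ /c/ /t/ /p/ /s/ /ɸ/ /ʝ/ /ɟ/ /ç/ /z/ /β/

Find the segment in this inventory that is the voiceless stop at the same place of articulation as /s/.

/t/

/s/ is a voiceless alveolar fricative.
The voiceless stop at the same place is a voiceless alveolar stop — in this inventory, /t/.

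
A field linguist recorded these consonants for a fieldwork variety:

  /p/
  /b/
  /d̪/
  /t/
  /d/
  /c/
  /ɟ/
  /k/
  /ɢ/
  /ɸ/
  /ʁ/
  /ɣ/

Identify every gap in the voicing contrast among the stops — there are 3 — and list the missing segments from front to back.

/t̪/, /ɡ/, /q/

Voiceless: /p/ (bilabial), /t/ (alveolar), /c/ (palatal), /k/ (velar).
Voiced: /b/ (bilabial), /d̪/ (dental), /d/ (alveolar), /ɟ/ (palatal), /ɢ/ (uvular).
Gaps, from front to back: dental lacks voiceless (/t̪/); velar lacks voiced (/ɡ/); uvular lacks voiceless (/q/).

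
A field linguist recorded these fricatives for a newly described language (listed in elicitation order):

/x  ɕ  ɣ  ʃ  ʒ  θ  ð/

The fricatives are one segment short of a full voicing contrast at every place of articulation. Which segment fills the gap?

dental: voiceless /θ/, voiced /ð/.
postalveolar: voiceless /ʃ/, voiced /ʒ/.
alveolo-palatal: voiceless /ɕ/, voiced —.
velar: voiceless /x/, voiced /ɣ/.
The alveolo-palatal row has no voiced member, so the gap is the voiced alveolo-palatal fricative /ʑ/.

/ʑ/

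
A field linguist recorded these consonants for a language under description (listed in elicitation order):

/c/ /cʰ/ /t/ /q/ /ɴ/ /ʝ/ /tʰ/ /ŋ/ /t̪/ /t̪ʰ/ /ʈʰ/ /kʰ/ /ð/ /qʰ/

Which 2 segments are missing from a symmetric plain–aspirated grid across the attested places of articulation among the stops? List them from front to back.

/ʈ/, /k/

dental: plain /t̪/, aspirated /t̪ʰ/.
alveolar: plain /t/, aspirated /tʰ/.
retroflex: plain —, aspirated /ʈʰ/.
palatal: plain /c/, aspirated /cʰ/.
velar: plain —, aspirated /kʰ/.
uvular: plain /q/, aspirated /qʰ/.
Gaps, from front to back: retroflex lacks plain (/ʈ/); velar lacks plain (/k/).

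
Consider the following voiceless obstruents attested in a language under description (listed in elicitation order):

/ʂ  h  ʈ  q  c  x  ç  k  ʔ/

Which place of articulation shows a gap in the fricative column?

Stop: /ʈ/ (retroflex), /c/ (palatal), /k/ (velar), /q/ (uvular), /ʔ/ (glottal).
Fricative: /ʂ/ (retroflex), /ç/ (palatal), /x/ (velar), /h/ (glottal).
Every place of articulation has a fricative member except uvular, where /χ/ would be expected.

uvular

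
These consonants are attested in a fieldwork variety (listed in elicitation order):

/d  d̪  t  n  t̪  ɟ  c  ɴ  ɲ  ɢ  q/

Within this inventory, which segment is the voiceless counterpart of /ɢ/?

/q/

/ɢ/ is a voiced uvular stop.
The voiceless counterpart is a voiceless uvular stop — in this inventory, /q/.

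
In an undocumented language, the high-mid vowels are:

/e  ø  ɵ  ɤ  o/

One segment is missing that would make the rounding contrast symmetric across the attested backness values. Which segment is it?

/ɘ/

backness          unrounded  rounded 
front             e         ø       
central           —         ɵ       
back              ɤ         o       
The central row has no unrounded member, so the gap is the central unrounded vowel /ɘ/.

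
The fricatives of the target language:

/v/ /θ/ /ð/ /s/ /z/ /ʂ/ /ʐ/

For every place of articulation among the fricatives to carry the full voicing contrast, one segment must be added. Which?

/f/

Voiceless: /θ/ (dental), /s/ (alveolar), /ʂ/ (retroflex).
Voiced: /v/ (labiodental), /ð/ (dental), /z/ (alveolar), /ʐ/ (retroflex).
The labiodental row has no voiceless member, so the gap is the voiceless labiodental fricative /f/.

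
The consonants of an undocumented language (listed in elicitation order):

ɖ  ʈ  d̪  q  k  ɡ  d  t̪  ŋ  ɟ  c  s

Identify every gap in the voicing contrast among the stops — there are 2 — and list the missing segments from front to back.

/t/, /ɢ/

dental: voiceless /t̪/, voiced /d̪/.
alveolar: voiceless —, voiced /d/.
retroflex: voiceless /ʈ/, voiced /ɖ/.
palatal: voiceless /c/, voiced /ɟ/.
velar: voiceless /k/, voiced /ɡ/.
uvular: voiceless /q/, voiced —.
Gaps, from front to back: alveolar lacks voiceless (/t/); uvular lacks voiced (/ɢ/).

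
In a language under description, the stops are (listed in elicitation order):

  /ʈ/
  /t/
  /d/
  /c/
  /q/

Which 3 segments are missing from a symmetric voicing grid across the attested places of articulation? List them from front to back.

place of articulation  voiceless  voiced  
alveolar          t         d       
retroflex         ʈ         —       
palatal           c         —       
uvular            q         —       
Gaps, from front to back: retroflex lacks voiced (/ɖ/); palatal lacks voiced (/ɟ/); uvular lacks voiced (/ɢ/).

/ɖ/, /ɟ/, /ɢ/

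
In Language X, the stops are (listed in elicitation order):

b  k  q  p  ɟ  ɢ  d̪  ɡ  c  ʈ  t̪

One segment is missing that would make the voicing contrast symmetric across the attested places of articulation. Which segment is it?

/ɖ/

place of articulation  voiceless  voiced  
bilabial          p         b       
dental            t̪        d̪      
retroflex         ʈ         —       
palatal           c         ɟ       
velar             k         ɡ       
uvular            q         ɢ       
The retroflex row has no voiced member, so the gap is the voiced retroflex stop /ɖ/.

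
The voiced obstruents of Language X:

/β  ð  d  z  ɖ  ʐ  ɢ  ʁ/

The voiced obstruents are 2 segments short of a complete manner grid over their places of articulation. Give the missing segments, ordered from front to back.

/b/, /d̪/

place of articulation  stop      fricative
bilabial          —         β       
dental            —         ð       
alveolar          d         z       
retroflex         ɖ         ʐ       
uvular            ɢ         ʁ       
Gaps, from front to back: bilabial lacks stop (/b/); dental lacks stop (/d̪/).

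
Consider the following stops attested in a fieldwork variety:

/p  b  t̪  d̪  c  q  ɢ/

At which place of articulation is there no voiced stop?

palatal

place of articulation  voiceless  voiced  
bilabial          p         b       
dental            t̪        d̪      
palatal           c         —       
uvular            q         ɢ       
Every place of articulation has a voiced member except palatal, where /ɟ/ would be expected.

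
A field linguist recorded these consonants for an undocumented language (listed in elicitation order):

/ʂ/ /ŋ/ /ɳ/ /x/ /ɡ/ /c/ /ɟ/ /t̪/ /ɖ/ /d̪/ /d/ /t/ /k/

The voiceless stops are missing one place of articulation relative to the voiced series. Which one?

retroflex

place of articulation  voiceless  voiced  
dental            t̪        d̪      
alveolar          t         d       
retroflex         —         ɖ       
palatal           c         ɟ       
velar             k         ɡ       
Every place of articulation has a voiceless member except retroflex, where /ʈ/ would be expected.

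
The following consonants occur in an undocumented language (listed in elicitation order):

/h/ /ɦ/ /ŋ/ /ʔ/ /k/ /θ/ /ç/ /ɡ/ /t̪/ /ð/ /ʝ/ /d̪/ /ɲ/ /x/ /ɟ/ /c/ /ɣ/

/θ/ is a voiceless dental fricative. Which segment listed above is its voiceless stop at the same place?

/t̪/

The voiceless stop at the same place is a voiceless dental stop — in this inventory, /t̪/.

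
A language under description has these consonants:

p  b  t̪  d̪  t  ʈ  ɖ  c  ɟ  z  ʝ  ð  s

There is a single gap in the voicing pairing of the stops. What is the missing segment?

bilabial: voiceless /p/, voiced /b/.
dental: voiceless /t̪/, voiced /d̪/.
alveolar: voiceless /t/, voiced —.
retroflex: voiceless /ʈ/, voiced /ɖ/.
palatal: voiceless /c/, voiced /ɟ/.
The alveolar row has no voiced member, so the gap is the voiced alveolar stop /d/.

/d/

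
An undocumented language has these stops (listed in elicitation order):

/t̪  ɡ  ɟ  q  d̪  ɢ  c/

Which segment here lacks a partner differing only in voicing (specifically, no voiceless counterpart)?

Dental: /t̪/ ~ /d̪/
Palatal: /c/ ~ /ɟ/
Uvular: /q/ ~ /ɢ/
Velar: only /ɡ/ (voiced); no voiceless partner.
So /ɡ/ is the unpaired segment.

/ɡ/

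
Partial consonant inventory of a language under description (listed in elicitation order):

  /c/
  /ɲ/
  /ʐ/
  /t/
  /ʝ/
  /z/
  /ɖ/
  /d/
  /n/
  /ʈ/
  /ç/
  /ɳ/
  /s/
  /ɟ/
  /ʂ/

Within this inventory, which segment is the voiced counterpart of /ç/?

/ʝ/

/ç/ is a voiceless palatal fricative.
The voiced counterpart is a voiced palatal fricative — in this inventory, /ʝ/.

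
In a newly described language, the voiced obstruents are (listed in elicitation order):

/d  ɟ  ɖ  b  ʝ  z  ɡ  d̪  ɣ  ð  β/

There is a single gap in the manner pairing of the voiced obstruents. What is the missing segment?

place of articulation  stop      fricative
bilabial          b         β       
dental            d̪        ð       
alveolar          d         z       
retroflex         ɖ         —       
palatal           ɟ         ʝ       
velar             ɡ         ɣ       
The retroflex row has no fricative member, so the gap is the retroflex fricative /ʐ/.

/ʐ/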